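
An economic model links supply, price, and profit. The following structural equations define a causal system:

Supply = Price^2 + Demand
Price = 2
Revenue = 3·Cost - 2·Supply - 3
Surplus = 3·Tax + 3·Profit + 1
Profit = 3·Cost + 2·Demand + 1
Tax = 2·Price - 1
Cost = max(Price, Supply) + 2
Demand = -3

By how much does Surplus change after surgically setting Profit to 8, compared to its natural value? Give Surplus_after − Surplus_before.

3

do(Profit=8) replaces the equation Profit = 3·Cost + 2·Demand + 1 with the constant Profit = 8.
Tax = 2·Price - 1  [with Price=2]  = 3
Surplus = 3·Tax + 3·Profit + 1  [with Tax=3, Profit=8]  = 34
Without intervention: Supply = Price^2 + Demand  [with Price=2, Demand=-3]  = 1; Cost = max(Price, Supply) + 2  [with Price=2, Supply=1]  = 4; Tax = 2·Price - 1  [with Price=2]  = 3; Profit = 3·Cost + 2·Demand + 1  [with Cost=4, Demand=-3]  = 7; Surplus = 3·Tax + 3·Profit + 1  [with Tax=3, Profit=7]  = 31.
Change = 34 − 31 = 3.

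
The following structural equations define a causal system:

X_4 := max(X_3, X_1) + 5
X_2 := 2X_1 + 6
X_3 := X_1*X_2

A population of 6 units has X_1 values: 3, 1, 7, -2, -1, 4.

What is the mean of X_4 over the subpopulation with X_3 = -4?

Observing X_3=-4 restricts to units where X_3's equation naturally yields -4: X_1 ∈ {-2, -1}. In that subpopulation X_4 = 3, 4, mean 3.5.

3.5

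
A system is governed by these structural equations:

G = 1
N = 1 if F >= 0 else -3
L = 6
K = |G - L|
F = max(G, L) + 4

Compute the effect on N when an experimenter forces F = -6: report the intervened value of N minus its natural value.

Intervening sets F = -6 and removes its equation (F = max(G, L) + 4).
N = 1 if F >= 0 else -3  [with F=-6]  = -3
Without intervention: F = max(G, L) + 4  [with G=1, L=6]  = 10; N = 1 if F >= 0 else -3  [with F=10]  = 1.
Change = -3 − 1 = -4.

-4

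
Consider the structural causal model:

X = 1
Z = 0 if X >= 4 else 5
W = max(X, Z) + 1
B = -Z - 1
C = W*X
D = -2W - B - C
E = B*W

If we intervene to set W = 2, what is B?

-6

The intervention breaks the incoming arrows to W: W = max(X, Z) + 1 no longer applies, and W = 2.
B is not downstream of the intervention, so its value is determined by the original equations.
Z = 0 if X >= 4 else 5  [with X=1]  = 5
B = -Z - 1  [with Z=5]  = -6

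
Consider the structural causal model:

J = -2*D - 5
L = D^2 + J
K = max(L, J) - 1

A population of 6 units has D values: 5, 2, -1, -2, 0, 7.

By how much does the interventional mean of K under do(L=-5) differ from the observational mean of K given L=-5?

do(L=-5) breaks L's dependence on D. With L=-5 fixed, K across the units is -6, -6, -4, -2, -6, -6, mean -5.
Conditioning on L=-5 selects the 2 unit(s) with D ∈ {2, 0}. Their K values: -6, -6. Mean = -6.
Difference = -5 − (-6) = 1.

1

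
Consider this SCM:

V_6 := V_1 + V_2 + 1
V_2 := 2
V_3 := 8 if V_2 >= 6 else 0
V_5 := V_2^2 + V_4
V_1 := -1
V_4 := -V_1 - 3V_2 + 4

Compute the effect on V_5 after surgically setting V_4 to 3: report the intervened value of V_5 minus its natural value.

Intervening sets V_4 = 3 and removes its equation (V_4 := -V_1 - 3V_2 + 4).
V_5 = V_2^2 + V_4  [with V_2=2, V_4=3]  = 7
Without intervention: V_4 = -V_1 - 3V_2 + 4  [with V_1=-1, V_2=2]  = -1; V_5 = V_2^2 + V_4  [with V_2=2, V_4=-1]  = 3.
Change = 7 − 3 = 4.

4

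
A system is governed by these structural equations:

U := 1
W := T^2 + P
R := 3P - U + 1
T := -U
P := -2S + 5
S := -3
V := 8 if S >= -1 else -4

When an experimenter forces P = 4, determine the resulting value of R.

12

The intervention breaks the incoming arrows to P: P := -2S + 5 no longer applies, and P = 4.
R = 3P - U + 1  [with P=4, U=1]  = 12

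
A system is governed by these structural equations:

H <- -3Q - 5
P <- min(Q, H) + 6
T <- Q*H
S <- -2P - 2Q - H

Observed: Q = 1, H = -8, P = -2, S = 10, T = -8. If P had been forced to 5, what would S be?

The intervention breaks the incoming arrows to P: P <- min(Q, H) + 6 no longer applies, and P = 5.
H = -3Q - 5  [with Q=1]  = -8
S = -2P - 2Q - H  [with P=5, Q=1, H=-8]  = -4

-4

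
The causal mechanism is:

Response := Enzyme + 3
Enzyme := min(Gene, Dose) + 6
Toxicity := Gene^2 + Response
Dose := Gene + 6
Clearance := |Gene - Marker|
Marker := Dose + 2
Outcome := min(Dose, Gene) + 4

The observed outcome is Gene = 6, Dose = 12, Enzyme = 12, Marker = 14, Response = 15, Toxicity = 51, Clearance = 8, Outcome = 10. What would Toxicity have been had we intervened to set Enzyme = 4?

The intervention breaks the incoming arrows to Enzyme: Enzyme := min(Gene, Dose) + 6 no longer applies, and Enzyme = 4.
Response = Enzyme + 3  [with Enzyme=4]  = 7
Toxicity = Gene^2 + Response  [with Gene=6, Response=7]  = 43

43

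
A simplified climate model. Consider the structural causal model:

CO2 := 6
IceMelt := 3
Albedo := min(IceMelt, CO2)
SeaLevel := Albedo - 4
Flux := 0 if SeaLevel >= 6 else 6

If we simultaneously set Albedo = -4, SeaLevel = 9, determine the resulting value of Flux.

0

Setting Albedo = -4, SeaLevel = 9 by intervention discards those variables' equations.
Flux = 0 if SeaLevel >= 6 else 6  [with SeaLevel=9]  = 0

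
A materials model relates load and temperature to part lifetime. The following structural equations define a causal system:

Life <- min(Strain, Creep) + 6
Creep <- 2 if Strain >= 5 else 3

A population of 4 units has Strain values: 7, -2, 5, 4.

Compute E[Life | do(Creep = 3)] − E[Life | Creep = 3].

1.25

The intervention sets Creep=3 in all 4 units regardless of Strain. Recomputing Life per unit gives 9, 4, 9, 9; average 7.75.
Observing Creep=3 restricts to units where Creep's equation naturally yields 3: Strain ∈ {-2, 4}. In that subpopulation Life = 4, 9, mean 6.5.
Difference = 7.75 − 6.5 = 1.25.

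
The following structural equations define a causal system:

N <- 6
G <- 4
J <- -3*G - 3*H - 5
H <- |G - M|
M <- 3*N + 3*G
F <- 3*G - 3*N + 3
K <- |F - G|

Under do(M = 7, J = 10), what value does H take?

3

The joint intervention fixes M = 7, J = 10, removing each variable's own equation.
H = |G - M|  [with G=4, M=7]  = 3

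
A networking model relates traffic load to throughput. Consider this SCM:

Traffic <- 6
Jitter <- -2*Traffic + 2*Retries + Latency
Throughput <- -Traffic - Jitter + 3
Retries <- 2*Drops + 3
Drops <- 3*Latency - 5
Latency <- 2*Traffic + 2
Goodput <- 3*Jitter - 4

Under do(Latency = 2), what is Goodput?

Under do(Latency=2), the mechanism Latency <- 2*Traffic + 2 is discarded; Latency is fixed at 2.
Drops = 3*Latency - 5  [with Latency=2]  = 1
Retries = 2*Drops + 3  [with Drops=1]  = 5
Jitter = -2*Traffic + 2*Retries + Latency  [with Traffic=6, Retries=5, Latency=2]  = 0
Goodput = 3*Jitter - 4  [with Jitter=0]  = -4

-4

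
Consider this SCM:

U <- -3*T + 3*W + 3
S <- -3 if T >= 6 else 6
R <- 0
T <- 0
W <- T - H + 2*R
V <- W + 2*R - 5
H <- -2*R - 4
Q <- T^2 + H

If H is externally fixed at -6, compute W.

6

The intervention breaks the incoming arrows to H: H <- -2*R - 4 no longer applies, and H = -6.
W = T - H + 2*R  [with T=0, H=-6, R=0]  = 6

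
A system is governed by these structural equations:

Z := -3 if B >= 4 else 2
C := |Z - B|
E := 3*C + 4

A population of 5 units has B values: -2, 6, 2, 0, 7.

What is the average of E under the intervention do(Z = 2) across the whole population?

13

Every unit gets Z=2 under the intervention. E values become 16, 16, 4, 10, 19; E[E|do(Z=2)] = 13.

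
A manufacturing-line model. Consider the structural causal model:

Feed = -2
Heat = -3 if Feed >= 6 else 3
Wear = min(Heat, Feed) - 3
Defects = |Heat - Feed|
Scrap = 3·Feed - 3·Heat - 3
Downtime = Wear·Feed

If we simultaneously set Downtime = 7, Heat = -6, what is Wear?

The joint intervention fixes Downtime = 7, Heat = -6, removing each variable's own equation.
Wear = min(Heat, Feed) - 3  [with Heat=-6, Feed=-2]  = -9

-9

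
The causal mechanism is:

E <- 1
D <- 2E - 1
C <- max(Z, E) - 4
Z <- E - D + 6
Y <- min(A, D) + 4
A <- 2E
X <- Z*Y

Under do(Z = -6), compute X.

-30

The intervention breaks the incoming arrows to Z: Z <- E - D + 6 no longer applies, and Z = -6.
D = 2E - 1  [with E=1]  = 1
A = 2E  [with E=1]  = 2
Y = min(A, D) + 4  [with A=2, D=1]  = 5
X = Z*Y  [with Z=-6, Y=5]  = -30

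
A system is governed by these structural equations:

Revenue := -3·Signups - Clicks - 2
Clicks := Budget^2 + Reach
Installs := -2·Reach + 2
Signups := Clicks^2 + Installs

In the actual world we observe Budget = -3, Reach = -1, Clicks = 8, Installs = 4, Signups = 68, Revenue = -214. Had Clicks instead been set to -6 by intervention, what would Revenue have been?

The intervention breaks the incoming arrows to Clicks: Clicks := Budget^2 + Reach no longer applies, and Clicks = -6.
Installs = -2·Reach + 2  [with Reach=-1]  = 4
Signups = Clicks^2 + Installs  [with Clicks=-6, Installs=4]  = 40
Revenue = -3·Signups - Clicks - 2  [with Signups=40, Clicks=-6]  = -116

-116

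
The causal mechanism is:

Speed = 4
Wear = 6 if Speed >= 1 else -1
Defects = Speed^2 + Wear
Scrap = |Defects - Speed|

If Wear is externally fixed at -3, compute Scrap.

9

Under do(Wear=-3), the mechanism Wear = 6 if Speed >= 1 else -1 is discarded; Wear is fixed at -3.
Defects = Speed^2 + Wear  [with Speed=4, Wear=-3]  = 13
Scrap = |Defects - Speed|  [with Defects=13, Speed=4]  = 9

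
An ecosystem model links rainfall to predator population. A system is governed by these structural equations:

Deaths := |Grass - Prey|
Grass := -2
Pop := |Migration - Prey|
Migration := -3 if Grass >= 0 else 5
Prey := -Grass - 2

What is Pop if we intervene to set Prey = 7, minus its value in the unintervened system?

-3

do(Prey=7) replaces the equation Prey := -Grass - 2 with the constant Prey = 7.
Migration = -3 if Grass >= 0 else 5  [with Grass=-2]  = 5
Pop = |Migration - Prey|  [with Migration=5, Prey=7]  = 2
Without intervention: Prey = -Grass - 2  [with Grass=-2]  = 0; Migration = -3 if Grass >= 0 else 5  [with Grass=-2]  = 5; Pop = |Migration - Prey|  [with Migration=5, Prey=0]  = 5.
Change = 2 − 5 = -3.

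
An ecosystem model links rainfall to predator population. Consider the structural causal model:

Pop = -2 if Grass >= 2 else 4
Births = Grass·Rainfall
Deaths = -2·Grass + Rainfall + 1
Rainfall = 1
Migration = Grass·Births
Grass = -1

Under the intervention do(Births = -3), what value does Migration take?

do(Births=-3) replaces the equation Births = Grass·Rainfall with the constant Births = -3.
Migration = Grass·Births  [with Grass=-1, Births=-3]  = 3

3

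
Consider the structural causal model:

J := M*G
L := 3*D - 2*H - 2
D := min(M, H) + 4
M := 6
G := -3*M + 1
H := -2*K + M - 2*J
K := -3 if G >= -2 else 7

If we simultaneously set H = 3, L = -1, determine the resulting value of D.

Under do(H = 3, L = -1), each intervened variable's structural equation is replaced by its fixed value.
D = min(M, H) + 4  [with M=6, H=3]  = 7

7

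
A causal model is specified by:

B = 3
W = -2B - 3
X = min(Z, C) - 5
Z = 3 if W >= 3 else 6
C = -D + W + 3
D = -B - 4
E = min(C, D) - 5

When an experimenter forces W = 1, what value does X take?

Under do(W=1), the mechanism W = -2B - 3 is discarded; W is fixed at 1.
Z = 3 if W >= 3 else 6  [with W=1]  = 6
D = -B - 4  [with B=3]  = -7
C = -D + W + 3  [with D=-7, W=1]  = 11
X = min(Z, C) - 5  [with Z=6, C=11]  = 1

1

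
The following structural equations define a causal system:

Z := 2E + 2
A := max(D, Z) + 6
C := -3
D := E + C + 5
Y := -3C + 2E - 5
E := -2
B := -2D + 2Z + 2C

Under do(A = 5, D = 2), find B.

-14

Under do(A = 5, D = 2), each intervened variable's structural equation is replaced by its fixed value.
Z = 2E + 2  [with E=-2]  = -2
B = -2D + 2Z + 2C  [with D=2, Z=-2, C=-3]  = -14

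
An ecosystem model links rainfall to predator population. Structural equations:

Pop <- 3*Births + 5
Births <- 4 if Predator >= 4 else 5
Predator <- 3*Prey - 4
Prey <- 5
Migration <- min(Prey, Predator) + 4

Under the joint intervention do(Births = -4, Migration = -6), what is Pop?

Setting Births = -4, Migration = -6 by intervention discards those variables' equations.
Pop = 3*Births + 5  [with Births=-4]  = -7

-7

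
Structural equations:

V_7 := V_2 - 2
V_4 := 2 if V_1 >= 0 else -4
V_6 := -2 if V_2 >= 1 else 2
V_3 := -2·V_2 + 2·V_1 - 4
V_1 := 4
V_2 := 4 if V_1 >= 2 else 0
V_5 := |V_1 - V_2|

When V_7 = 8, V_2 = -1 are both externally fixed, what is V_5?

5

The joint intervention fixes V_7 = 8, V_2 = -1, removing each variable's own equation.
V_5 = |V_1 - V_2|  [with V_1=4, V_2=-1]  = 5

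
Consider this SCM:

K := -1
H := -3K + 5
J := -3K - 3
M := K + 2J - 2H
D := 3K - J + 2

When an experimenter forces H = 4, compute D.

-1

do(H=4) replaces the equation H := -3K + 5 with the constant H = 4.
Since D is not a descendant of the intervened variable, it is unaffected.
J = -3K - 3  [with K=-1]  = 0
D = 3K - J + 2  [with K=-1, J=0]  = -1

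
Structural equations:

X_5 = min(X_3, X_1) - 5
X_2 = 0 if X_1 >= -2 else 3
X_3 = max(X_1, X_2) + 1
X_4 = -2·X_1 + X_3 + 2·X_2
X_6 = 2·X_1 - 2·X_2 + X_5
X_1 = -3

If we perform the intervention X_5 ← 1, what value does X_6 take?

The intervention breaks the incoming arrows to X_5: X_5 = min(X_3, X_1) - 5 no longer applies, and X_5 = 1.
X_2 = 0 if X_1 >= -2 else 3  [with X_1=-3]  = 3
X_6 = 2·X_1 - 2·X_2 + X_5  [with X_1=-3, X_2=3, X_5=1]  = -11

-11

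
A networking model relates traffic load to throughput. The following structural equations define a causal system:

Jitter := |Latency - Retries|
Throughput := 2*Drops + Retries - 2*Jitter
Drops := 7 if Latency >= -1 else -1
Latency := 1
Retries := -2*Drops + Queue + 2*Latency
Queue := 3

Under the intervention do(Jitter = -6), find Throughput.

17

The intervention breaks the incoming arrows to Jitter: Jitter := |Latency - Retries| no longer applies, and Jitter = -6.
Drops = 7 if Latency >= -1 else -1  [with Latency=1]  = 7
Retries = -2*Drops + Queue + 2*Latency  [with Drops=7, Queue=3, Latency=1]  = -9
Throughput = 2*Drops + Retries - 2*Jitter  [with Drops=7, Retries=-9, Jitter=-6]  = 17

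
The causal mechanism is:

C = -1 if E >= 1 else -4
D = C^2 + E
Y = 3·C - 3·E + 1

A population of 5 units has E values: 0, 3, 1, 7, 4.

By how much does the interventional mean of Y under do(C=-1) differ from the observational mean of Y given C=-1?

2.25

Every unit gets C=-1 under the intervention. Y values become -2, -11, -5, -23, -14; E[Y|do(C=-1)] = -11.
Conditioning on C=-1 selects the 4 unit(s) with E ∈ {3, 1, 7, 4}. Their Y values: -11, -5, -23, -14. Mean = -13.25.
Difference = -11 − (-13.25) = 2.25.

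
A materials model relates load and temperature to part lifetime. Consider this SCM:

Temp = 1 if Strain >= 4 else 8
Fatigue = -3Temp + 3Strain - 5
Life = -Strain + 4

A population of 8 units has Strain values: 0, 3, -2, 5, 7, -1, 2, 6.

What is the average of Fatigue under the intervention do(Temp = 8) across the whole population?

-21.5

do(Temp=8) breaks Temp's dependence on Strain. With Temp=8 fixed, Fatigue across the units is -29, -20, -35, -14, -8, -32, -23, -11, mean -21.5.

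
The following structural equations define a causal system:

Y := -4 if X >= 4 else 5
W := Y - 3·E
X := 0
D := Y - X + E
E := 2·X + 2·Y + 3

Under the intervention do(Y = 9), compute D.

30

Under do(Y=9), the mechanism Y := -4 if X >= 4 else 5 is discarded; Y is fixed at 9.
E = 2·X + 2·Y + 3  [with X=0, Y=9]  = 21
D = Y - X + E  [with Y=9, X=0, E=21]  = 30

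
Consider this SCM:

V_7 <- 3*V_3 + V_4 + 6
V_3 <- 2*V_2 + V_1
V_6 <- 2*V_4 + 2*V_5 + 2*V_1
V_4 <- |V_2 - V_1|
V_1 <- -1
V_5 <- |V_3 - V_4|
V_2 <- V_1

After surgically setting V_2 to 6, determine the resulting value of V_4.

7

Under do(V_2=6), the mechanism V_2 <- V_1 is discarded; V_2 is fixed at 6.
V_4 = |V_2 - V_1|  [with V_2=6, V_1=-1]  = 7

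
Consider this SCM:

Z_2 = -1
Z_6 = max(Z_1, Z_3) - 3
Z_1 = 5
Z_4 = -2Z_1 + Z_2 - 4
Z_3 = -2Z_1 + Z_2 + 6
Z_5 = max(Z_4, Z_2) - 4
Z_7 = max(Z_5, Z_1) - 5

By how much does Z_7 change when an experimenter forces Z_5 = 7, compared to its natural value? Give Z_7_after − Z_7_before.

2

Under do(Z_5=7), the mechanism Z_5 = max(Z_4, Z_2) - 4 is discarded; Z_5 is fixed at 7.
Z_7 = max(Z_5, Z_1) - 5  [with Z_5=7, Z_1=5]  = 2
Without intervention: Z_4 = -2Z_1 + Z_2 - 4  [with Z_1=5, Z_2=-1]  = -15; Z_5 = max(Z_4, Z_2) - 4  [with Z_4=-15, Z_2=-1]  = -5; Z_7 = max(Z_5, Z_1) - 5  [with Z_5=-5, Z_1=5]  = 0.
Change = 2 − 0 = 2.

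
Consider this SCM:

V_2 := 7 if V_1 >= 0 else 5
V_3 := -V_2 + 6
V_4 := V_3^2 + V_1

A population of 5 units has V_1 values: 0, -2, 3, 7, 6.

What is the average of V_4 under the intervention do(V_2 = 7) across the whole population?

3.8

do(V_2=7) breaks V_2's dependence on V_1. With V_2=7 fixed, V_4 across the units is 1, -1, 4, 8, 7, mean 3.8.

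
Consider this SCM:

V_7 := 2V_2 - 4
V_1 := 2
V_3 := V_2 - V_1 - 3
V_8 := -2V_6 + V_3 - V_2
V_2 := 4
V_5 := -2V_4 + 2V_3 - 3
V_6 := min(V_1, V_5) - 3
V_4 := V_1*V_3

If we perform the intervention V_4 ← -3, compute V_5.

1

Intervening sets V_4 = -3 and removes its equation (V_4 := V_1*V_3).
V_3 = V_2 - V_1 - 3  [with V_2=4, V_1=2]  = -1
V_5 = -2V_4 + 2V_3 - 3  [with V_4=-3, V_3=-1]  = 1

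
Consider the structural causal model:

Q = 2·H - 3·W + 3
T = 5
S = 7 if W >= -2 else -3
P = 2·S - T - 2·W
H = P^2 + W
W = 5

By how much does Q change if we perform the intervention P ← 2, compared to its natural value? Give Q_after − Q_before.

Under do(P=2), the mechanism P = 2·S - T - 2·W is discarded; P is fixed at 2.
H = P^2 + W  [with P=2, W=5]  = 9
Q = 2·H - 3·W + 3  [with H=9, W=5]  = 6
Without intervention: S = 7 if W >= -2 else -3  [with W=5]  = 7; P = 2·S - T - 2·W  [with S=7, T=5, W=5]  = -1; H = P^2 + W  [with P=-1, W=5]  = 6; Q = 2·H - 3·W + 3  [with H=6, W=5]  = 0.
Change = 6 − 0 = 6.

6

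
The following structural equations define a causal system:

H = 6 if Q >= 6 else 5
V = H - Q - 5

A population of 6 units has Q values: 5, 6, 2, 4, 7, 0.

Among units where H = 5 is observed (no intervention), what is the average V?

Observing H=5 restricts to units where H's equation naturally yields 5: Q ∈ {5, 2, 4, 0}. In that subpopulation V = -5, -2, -4, 0, mean -2.75.

-2.75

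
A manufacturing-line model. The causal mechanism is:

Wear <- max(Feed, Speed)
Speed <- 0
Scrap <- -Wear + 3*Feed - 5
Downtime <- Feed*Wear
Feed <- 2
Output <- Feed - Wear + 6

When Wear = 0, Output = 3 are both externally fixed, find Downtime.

Setting Wear = 0, Output = 3 by intervention discards those variables' equations.
Downtime = Feed*Wear  [with Feed=2, Wear=0]  = 0

0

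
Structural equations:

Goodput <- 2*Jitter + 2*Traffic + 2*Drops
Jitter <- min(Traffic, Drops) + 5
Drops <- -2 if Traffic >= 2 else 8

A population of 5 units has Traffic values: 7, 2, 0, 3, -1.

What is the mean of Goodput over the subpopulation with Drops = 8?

Observing Drops=8 restricts to units where Drops's equation naturally yields 8: Traffic ∈ {0, -1}. In that subpopulation Goodput = 26, 22, mean 24.

24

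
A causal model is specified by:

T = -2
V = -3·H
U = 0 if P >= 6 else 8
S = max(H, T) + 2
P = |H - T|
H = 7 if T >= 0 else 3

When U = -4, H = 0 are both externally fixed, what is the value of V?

Setting U = -4, H = 0 by intervention discards those variables' equations.
V = -3·H  [with H=0]  = 0

0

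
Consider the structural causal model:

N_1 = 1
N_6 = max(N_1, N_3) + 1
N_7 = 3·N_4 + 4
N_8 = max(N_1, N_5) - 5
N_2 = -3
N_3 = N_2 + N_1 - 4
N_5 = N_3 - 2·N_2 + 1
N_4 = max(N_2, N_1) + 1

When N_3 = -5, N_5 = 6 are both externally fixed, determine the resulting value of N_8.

1

The joint intervention fixes N_3 = -5, N_5 = 6, removing each variable's own equation.
N_8 = max(N_1, N_5) - 5  [with N_1=1, N_5=6]  = 1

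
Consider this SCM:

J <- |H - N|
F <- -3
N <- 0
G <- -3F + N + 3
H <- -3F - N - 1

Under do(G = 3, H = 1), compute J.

Under do(G = 3, H = 1), each intervened variable's structural equation is replaced by its fixed value.
J = |H - N|  [with H=1, N=0]  = 1

1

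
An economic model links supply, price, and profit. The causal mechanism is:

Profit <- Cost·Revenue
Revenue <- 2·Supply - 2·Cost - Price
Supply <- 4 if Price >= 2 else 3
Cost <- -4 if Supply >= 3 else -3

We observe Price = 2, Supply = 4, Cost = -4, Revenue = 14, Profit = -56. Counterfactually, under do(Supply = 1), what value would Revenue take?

Under do(Supply=1), the mechanism Supply <- 4 if Price >= 2 else 3 is discarded; Supply is fixed at 1.
Cost = -4 if Supply >= 3 else -3  [with Supply=1]  = -3
Revenue = 2·Supply - 2·Cost - Price  [with Supply=1, Cost=-3, Price=2]  = 6

6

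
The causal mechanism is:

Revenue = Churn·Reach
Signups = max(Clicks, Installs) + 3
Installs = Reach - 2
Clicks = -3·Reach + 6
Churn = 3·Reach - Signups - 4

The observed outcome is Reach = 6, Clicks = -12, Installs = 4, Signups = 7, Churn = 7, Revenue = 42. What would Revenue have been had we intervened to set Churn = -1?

-6

The intervention breaks the incoming arrows to Churn: Churn = 3·Reach - Signups - 4 no longer applies, and Churn = -1.
Revenue = Churn·Reach  [with Churn=-1, Reach=6]  = -6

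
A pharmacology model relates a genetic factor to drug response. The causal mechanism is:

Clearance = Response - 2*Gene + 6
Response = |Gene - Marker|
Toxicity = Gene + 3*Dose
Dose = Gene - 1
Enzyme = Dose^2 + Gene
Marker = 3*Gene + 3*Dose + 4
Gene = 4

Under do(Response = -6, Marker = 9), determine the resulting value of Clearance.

-8

Setting Response = -6, Marker = 9 by intervention discards those variables' equations.
Clearance = Response - 2*Gene + 6  [with Response=-6, Gene=4]  = -8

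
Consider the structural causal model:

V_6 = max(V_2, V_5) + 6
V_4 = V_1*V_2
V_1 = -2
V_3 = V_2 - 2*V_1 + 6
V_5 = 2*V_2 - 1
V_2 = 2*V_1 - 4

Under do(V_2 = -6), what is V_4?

Under do(V_2=-6), the mechanism V_2 = 2*V_1 - 4 is discarded; V_2 is fixed at -6.
V_4 = V_1*V_2  [with V_1=-2, V_2=-6]  = 12

12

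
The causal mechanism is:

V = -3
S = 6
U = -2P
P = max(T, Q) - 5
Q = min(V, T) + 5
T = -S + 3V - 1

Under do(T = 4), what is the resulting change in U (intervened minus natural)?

The intervention breaks the incoming arrows to T: T = -S + 3V - 1 no longer applies, and T = 4.
Q = min(V, T) + 5  [with V=-3, T=4]  = 2
P = max(T, Q) - 5  [with T=4, Q=2]  = -1
U = -2P  [with P=-1]  = 2
Without intervention: T = -S + 3V - 1  [with S=6, V=-3]  = -16; Q = min(V, T) + 5  [with V=-3, T=-16]  = -11; P = max(T, Q) - 5  [with T=-16, Q=-11]  = -16; U = -2P  [with P=-16]  = 32.
Change = 2 − 32 = -30.

-30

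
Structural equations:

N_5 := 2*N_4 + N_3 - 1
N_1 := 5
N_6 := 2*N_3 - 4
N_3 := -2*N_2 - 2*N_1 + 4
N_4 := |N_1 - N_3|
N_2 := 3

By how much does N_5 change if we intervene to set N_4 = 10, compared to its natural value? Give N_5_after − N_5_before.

Intervening sets N_4 = 10 and removes its equation (N_4 := |N_1 - N_3|).
N_3 = -2*N_2 - 2*N_1 + 4  [with N_2=3, N_1=5]  = -12
N_5 = 2*N_4 + N_3 - 1  [with N_4=10, N_3=-12]  = 7
Without intervention: N_3 = -2*N_2 - 2*N_1 + 4  [with N_2=3, N_1=5]  = -12; N_4 = |N_1 - N_3|  [with N_1=5, N_3=-12]  = 17; N_5 = 2*N_4 + N_3 - 1  [with N_4=17, N_3=-12]  = 21.
Change = 7 − 21 = -14.

-14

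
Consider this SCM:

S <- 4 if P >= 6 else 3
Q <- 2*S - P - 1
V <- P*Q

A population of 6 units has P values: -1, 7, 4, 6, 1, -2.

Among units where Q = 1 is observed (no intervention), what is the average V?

5

E[V|Q=1] averages over only the 2 units with Q=1 (P = 4, 6): V = 4, 6, mean 5.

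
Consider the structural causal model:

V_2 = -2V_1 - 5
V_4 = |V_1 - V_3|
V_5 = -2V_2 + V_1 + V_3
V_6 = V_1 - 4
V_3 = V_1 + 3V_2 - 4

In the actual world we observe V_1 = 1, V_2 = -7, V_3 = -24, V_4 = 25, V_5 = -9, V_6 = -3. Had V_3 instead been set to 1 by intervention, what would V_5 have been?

do(V_3=1) replaces the equation V_3 = V_1 + 3V_2 - 4 with the constant V_3 = 1.
V_2 = -2V_1 - 5  [with V_1=1]  = -7
V_5 = -2V_2 + V_1 + V_3  [with V_2=-7, V_1=1, V_3=1]  = 16

16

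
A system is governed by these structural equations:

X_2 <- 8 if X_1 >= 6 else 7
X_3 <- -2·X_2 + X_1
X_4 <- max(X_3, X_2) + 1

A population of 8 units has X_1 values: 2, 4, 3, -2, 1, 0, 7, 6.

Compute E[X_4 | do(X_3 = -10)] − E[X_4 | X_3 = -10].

-0.25

Every unit gets X_3=-10 under the intervention. X_4 values become 8, 8, 8, 8, 8, 8, 9, 9; E[X_4|do(X_3=-10)] = 8.25.
Observing X_3=-10 restricts to units where X_3's equation naturally yields -10: X_1 ∈ {4, 6}. In that subpopulation X_4 = 8, 9, mean 8.5.
Difference = 8.25 − 8.5 = -0.25.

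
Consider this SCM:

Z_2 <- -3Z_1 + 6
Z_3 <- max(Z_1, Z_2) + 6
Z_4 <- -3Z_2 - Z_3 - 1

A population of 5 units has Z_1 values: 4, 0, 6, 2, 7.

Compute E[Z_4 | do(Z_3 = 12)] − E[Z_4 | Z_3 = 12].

7.2

Every unit gets Z_3=12 under the intervention. Z_4 values become 5, -31, 23, -13, 32; E[Z_4|do(Z_3=12)] = 3.2.
E[Z_4|Z_3=12] averages over only the 2 units with Z_3=12 (Z_1 = 0, 6): Z_4 = -31, 23, mean -4.
Difference = 3.2 − (-4) = 7.2.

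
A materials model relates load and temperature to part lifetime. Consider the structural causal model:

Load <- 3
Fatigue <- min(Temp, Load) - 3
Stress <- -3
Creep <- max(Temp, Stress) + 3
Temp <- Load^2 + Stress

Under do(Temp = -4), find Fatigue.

-7

do(Temp=-4) replaces the equation Temp <- Load^2 + Stress with the constant Temp = -4.
Fatigue = min(Temp, Load) - 3  [with Temp=-4, Load=3]  = -7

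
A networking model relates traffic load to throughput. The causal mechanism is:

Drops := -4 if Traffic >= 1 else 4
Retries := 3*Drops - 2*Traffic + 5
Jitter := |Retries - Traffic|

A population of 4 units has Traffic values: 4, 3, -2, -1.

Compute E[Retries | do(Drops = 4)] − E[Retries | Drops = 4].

-5

Every unit gets Drops=4 under the intervention. Retries values become 9, 11, 21, 19; E[Retries|do(Drops=4)] = 15.
Conditioning on Drops=4 selects the 2 unit(s) with Traffic ∈ {-2, -1}. Their Retries values: 21, 19. Mean = 20.
Difference = 15 − 20 = -5.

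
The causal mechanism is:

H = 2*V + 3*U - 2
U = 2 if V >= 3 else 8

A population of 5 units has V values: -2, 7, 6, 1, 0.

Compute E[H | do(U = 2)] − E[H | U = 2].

do(U=2) breaks U's dependence on V. With U=2 fixed, H across the units is 0, 18, 16, 6, 4, mean 8.8.
Observing U=2 restricts to units where U's equation naturally yields 2: V ∈ {7, 6}. In that subpopulation H = 18, 16, mean 17.
Difference = 8.8 − 17 = -8.2.

-8.2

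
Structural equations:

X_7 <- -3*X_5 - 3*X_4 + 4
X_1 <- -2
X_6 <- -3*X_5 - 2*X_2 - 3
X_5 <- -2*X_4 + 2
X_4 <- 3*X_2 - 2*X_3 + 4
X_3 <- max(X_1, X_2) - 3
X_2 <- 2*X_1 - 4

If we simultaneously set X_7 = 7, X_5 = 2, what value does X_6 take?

Setting X_7 = 7, X_5 = 2 by intervention discards those variables' equations.
X_2 = 2*X_1 - 4  [with X_1=-2]  = -8
X_6 = -3*X_5 - 2*X_2 - 3  [with X_5=2, X_2=-8]  = 7

7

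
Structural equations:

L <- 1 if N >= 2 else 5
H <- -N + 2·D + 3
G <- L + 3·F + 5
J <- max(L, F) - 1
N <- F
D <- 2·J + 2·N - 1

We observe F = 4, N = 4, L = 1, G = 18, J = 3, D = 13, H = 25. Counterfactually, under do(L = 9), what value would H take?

45

The intervention breaks the incoming arrows to L: L <- 1 if N >= 2 else 5 no longer applies, and L = 9.
N = F  [with F=4]  = 4
J = max(L, F) - 1  [with L=9, F=4]  = 8
D = 2·J + 2·N - 1  [with J=8, N=4]  = 23
H = -N + 2·D + 3  [with N=4, D=23]  = 45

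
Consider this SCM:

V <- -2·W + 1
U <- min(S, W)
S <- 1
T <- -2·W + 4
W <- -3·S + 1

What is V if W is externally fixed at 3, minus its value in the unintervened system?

do(W=3) replaces the equation W <- -3·S + 1 with the constant W = 3.
V = -2·W + 1  [with W=3]  = -5
Without intervention: W = -3·S + 1  [with S=1]  = -2; V = -2·W + 1  [with W=-2]  = 5.
Change = -5 − 5 = -10.

-10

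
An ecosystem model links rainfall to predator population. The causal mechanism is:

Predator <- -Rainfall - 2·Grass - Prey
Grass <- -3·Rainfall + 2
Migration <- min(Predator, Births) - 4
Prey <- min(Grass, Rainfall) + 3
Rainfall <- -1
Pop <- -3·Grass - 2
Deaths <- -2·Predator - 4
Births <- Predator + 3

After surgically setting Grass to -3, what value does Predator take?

Under do(Grass=-3), the mechanism Grass <- -3·Rainfall + 2 is discarded; Grass is fixed at -3.
Prey = min(Grass, Rainfall) + 3  [with Grass=-3, Rainfall=-1]  = 0
Predator = -Rainfall - 2·Grass - Prey  [with Rainfall=-1, Grass=-3, Prey=0]  = 7

7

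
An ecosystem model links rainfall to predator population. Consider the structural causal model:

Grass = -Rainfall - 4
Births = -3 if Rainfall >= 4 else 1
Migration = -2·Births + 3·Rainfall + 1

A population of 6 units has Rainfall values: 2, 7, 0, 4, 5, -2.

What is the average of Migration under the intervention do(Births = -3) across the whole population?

Under do(Births=-3), Births's equation is replaced by Births=-3 for every unit. Per-unit Migration: 13, 28, 7, 19, 22, 1. Mean = 15.

15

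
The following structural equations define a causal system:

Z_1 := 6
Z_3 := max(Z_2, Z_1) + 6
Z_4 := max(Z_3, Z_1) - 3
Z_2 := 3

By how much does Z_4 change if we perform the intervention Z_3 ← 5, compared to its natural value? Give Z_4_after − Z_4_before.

-6

The intervention breaks the incoming arrows to Z_3: Z_3 := max(Z_2, Z_1) + 6 no longer applies, and Z_3 = 5.
Z_4 = max(Z_3, Z_1) - 3  [with Z_3=5, Z_1=6]  = 3
Without intervention: Z_3 = max(Z_2, Z_1) + 6  [with Z_2=3, Z_1=6]  = 12; Z_4 = max(Z_3, Z_1) - 3  [with Z_3=12, Z_1=6]  = 9.
Change = 3 − 9 = -6.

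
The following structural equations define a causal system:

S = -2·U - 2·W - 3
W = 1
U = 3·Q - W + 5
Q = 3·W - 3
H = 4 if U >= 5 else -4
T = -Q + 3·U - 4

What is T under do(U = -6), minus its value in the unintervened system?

-30

The intervention breaks the incoming arrows to U: U = 3·Q - W + 5 no longer applies, and U = -6.
Q = 3·W - 3  [with W=1]  = 0
T = -Q + 3·U - 4  [with Q=0, U=-6]  = -22
Without intervention: Q = 3·W - 3  [with W=1]  = 0; U = 3·Q - W + 5  [with Q=0, W=1]  = 4; T = -Q + 3·U - 4  [with Q=0, U=4]  = 8.
Change = -22 − 8 = -30.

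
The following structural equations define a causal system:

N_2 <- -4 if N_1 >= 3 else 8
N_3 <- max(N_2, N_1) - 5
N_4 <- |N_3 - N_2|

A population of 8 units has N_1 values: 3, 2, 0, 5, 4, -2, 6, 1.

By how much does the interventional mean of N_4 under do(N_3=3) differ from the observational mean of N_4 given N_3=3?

Every unit gets N_3=3 under the intervention. N_4 values become 7, 5, 5, 7, 7, 5, 7, 5; E[N_4|do(N_3=3)] = 6.
Observing N_3=3 restricts to units where N_3's equation naturally yields 3: N_1 ∈ {2, 0, -2, 1}. In that subpopulation N_4 = 5, 5, 5, 5, mean 5.
Difference = 6 − 5 = 1.

1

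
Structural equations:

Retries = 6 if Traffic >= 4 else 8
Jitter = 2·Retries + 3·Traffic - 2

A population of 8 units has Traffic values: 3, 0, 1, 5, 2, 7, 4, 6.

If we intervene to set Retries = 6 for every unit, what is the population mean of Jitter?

20.5

do(Retries=6) breaks Retries's dependence on Traffic. With Retries=6 fixed, Jitter across the units is 19, 10, 13, 25, 16, 31, 22, 28, mean 20.5.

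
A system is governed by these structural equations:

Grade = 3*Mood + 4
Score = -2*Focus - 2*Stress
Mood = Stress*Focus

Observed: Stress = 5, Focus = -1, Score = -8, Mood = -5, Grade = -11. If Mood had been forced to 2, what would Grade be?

Intervening sets Mood = 2 and removes its equation (Mood = Stress*Focus).
Grade = 3*Mood + 4  [with Mood=2]  = 10

10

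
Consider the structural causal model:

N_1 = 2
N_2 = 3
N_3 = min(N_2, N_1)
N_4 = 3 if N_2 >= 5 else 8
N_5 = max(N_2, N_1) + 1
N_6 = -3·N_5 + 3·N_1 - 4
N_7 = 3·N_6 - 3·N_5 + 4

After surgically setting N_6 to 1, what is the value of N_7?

Intervening sets N_6 = 1 and removes its equation (N_6 = -3·N_5 + 3·N_1 - 4).
N_5 = max(N_2, N_1) + 1  [with N_2=3, N_1=2]  = 4
N_7 = 3·N_6 - 3·N_5 + 4  [with N_6=1, N_5=4]  = -5

-5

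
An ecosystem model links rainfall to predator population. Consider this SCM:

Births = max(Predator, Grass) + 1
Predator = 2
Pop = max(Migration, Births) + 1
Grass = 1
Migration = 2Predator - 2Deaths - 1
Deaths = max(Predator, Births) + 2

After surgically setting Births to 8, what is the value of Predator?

2

Under do(Births=8), the mechanism Births = max(Predator, Grass) + 1 is discarded; Births is fixed at 8.
Since Predator is not a descendant of the intervened variable, it is unaffected.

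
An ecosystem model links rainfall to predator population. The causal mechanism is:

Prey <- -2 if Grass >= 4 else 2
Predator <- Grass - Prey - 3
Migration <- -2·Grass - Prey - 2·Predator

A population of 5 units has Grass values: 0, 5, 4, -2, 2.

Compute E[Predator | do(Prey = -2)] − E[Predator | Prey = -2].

The intervention sets Prey=-2 in all 5 units regardless of Grass. Recomputing Predator per unit gives -1, 4, 3, -3, 1; average 0.8.
Conditioning on Prey=-2 selects the 2 unit(s) with Grass ∈ {5, 4}. Their Predator values: 4, 3. Mean = 3.5.
Difference = 0.8 − 3.5 = -2.7.

-2.7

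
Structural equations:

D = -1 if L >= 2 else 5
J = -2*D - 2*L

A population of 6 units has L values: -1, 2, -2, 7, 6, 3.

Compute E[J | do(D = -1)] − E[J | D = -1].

4

Under do(D=-1), D's equation is replaced by D=-1 for every unit. Per-unit J: 4, -2, 6, -12, -10, -4. Mean = -3.
Conditioning on D=-1 selects the 4 unit(s) with L ∈ {2, 7, 6, 3}. Their J values: -2, -12, -10, -4. Mean = -7.
Difference = -3 − (-7) = 4.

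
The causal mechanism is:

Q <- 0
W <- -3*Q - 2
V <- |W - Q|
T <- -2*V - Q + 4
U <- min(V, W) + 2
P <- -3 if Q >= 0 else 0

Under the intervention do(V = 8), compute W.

Under do(V=8), the mechanism V <- |W - Q| is discarded; V is fixed at 8.
Since W is not a descendant of the intervened variable, it is unaffected.
W = -3*Q - 2  [with Q=0]  = -2

-2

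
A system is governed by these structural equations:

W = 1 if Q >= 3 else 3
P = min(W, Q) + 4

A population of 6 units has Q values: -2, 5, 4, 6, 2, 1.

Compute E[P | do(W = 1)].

do(W=1) breaks W's dependence on Q. With W=1 fixed, P across the units is 2, 5, 5, 5, 5, 5, mean 4.5.

4.5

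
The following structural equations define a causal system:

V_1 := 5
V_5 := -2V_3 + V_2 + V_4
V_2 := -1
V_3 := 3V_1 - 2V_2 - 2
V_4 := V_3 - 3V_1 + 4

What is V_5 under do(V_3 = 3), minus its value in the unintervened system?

12

do(V_3=3) replaces the equation V_3 := 3V_1 - 2V_2 - 2 with the constant V_3 = 3.
V_4 = V_3 - 3V_1 + 4  [with V_3=3, V_1=5]  = -8
V_5 = -2V_3 + V_2 + V_4  [with V_3=3, V_2=-1, V_4=-8]  = -15
Without intervention: V_3 = 3V_1 - 2V_2 - 2  [with V_1=5, V_2=-1]  = 15; V_4 = V_3 - 3V_1 + 4  [with V_3=15, V_1=5]  = 4; V_5 = -2V_3 + V_2 + V_4  [with V_3=15, V_2=-1, V_4=4]  = -27.
Change = -15 − (-27) = 12.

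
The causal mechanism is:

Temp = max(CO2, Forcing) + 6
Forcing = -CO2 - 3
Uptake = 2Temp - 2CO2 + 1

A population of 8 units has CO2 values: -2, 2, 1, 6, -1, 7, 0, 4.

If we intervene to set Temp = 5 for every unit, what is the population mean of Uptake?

Under do(Temp=5), Temp's equation is replaced by Temp=5 for every unit. Per-unit Uptake: 15, 7, 9, -1, 13, -3, 11, 3. Mean = 6.75.

6.75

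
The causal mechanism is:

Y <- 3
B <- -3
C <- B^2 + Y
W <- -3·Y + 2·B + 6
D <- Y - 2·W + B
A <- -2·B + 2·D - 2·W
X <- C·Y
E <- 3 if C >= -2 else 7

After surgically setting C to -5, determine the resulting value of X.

-15

The intervention breaks the incoming arrows to C: C <- B^2 + Y no longer applies, and C = -5.
X = C·Y  [with C=-5, Y=3]  = -15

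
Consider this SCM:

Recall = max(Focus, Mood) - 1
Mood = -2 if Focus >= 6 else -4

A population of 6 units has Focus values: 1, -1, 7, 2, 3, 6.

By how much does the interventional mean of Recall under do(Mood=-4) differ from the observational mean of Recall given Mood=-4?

1.75

Every unit gets Mood=-4 under the intervention. Recall values become 0, -2, 6, 1, 2, 5; E[Recall|do(Mood=-4)] = 2.
E[Recall|Mood=-4] averages over only the 4 units with Mood=-4 (Focus = 1, -1, 2, 3): Recall = 0, -2, 1, 2, mean 0.25.
Difference = 2 − 0.25 = 1.75.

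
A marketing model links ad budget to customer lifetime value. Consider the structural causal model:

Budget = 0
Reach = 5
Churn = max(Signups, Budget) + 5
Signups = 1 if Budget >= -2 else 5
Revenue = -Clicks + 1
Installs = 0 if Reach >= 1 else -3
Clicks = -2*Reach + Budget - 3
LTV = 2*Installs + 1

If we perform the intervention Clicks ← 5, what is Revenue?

The intervention breaks the incoming arrows to Clicks: Clicks = -2*Reach + Budget - 3 no longer applies, and Clicks = 5.
Revenue = -Clicks + 1  [with Clicks=5]  = -4

-4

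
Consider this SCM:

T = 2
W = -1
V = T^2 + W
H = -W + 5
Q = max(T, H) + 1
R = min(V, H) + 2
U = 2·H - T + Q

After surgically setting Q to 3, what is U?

13

Under do(Q=3), the mechanism Q = max(T, H) + 1 is discarded; Q is fixed at 3.
H = -W + 5  [with W=-1]  = 6
U = 2·H - T + Q  [with H=6, T=2, Q=3]  = 13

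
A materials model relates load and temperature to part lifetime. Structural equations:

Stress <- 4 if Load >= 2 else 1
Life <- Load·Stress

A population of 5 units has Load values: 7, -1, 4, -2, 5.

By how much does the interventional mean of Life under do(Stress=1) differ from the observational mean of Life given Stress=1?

Every unit gets Stress=1 under the intervention. Life values become 7, -1, 4, -2, 5; E[Life|do(Stress=1)] = 2.6.
E[Life|Stress=1] averages over only the 2 units with Stress=1 (Load = -1, -2): Life = -1, -2, mean -1.5.
Difference = 2.6 − (-1.5) = 4.1.

4.1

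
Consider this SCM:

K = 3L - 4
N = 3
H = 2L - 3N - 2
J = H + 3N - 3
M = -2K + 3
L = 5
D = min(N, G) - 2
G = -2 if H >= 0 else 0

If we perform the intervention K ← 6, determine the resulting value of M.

The intervention breaks the incoming arrows to K: K = 3L - 4 no longer applies, and K = 6.
M = -2K + 3  [with K=6]  = -9

-9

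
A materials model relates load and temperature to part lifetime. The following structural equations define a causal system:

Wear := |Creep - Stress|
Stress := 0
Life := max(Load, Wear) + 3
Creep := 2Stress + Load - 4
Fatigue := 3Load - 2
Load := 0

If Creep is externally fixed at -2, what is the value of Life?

5

The intervention breaks the incoming arrows to Creep: Creep := 2Stress + Load - 4 no longer applies, and Creep = -2.
Wear = |Creep - Stress|  [with Creep=-2, Stress=0]  = 2
Life = max(Load, Wear) + 3  [with Load=0, Wear=2]  = 5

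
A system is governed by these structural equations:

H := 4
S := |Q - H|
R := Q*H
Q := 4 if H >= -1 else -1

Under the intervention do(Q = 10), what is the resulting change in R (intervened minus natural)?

24

The intervention breaks the incoming arrows to Q: Q := 4 if H >= -1 else -1 no longer applies, and Q = 10.
R = Q*H  [with Q=10, H=4]  = 40
Without intervention: Q = 4 if H >= -1 else -1  [with H=4]  = 4; R = Q*H  [with Q=4, H=4]  = 16.
Change = 40 − 16 = 24.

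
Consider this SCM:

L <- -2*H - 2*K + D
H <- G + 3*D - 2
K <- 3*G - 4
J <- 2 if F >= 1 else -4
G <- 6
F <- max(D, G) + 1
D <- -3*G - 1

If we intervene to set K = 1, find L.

Under do(K=1), the mechanism K <- 3*G - 4 is discarded; K is fixed at 1.
D = -3*G - 1  [with G=6]  = -19
H = G + 3*D - 2  [with G=6, D=-19]  = -53
L = -2*H - 2*K + D  [with H=-53, K=1, D=-19]  = 85

85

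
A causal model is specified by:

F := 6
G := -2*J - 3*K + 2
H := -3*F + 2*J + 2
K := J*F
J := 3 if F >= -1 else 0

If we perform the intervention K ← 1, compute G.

Intervening sets K = 1 and removes its equation (K := J*F).
J = 3 if F >= -1 else 0  [with F=6]  = 3
G = -2*J - 3*K + 2  [with J=3, K=1]  = -7

-7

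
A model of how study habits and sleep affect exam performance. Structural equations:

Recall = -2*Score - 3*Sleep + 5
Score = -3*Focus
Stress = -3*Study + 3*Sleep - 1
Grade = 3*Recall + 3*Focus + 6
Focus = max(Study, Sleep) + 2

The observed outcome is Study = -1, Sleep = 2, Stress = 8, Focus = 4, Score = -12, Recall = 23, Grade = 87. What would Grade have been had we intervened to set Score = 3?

Under do(Score=3), the mechanism Score = -3*Focus is discarded; Score is fixed at 3.
Focus = max(Study, Sleep) + 2  [with Study=-1, Sleep=2]  = 4
Recall = -2*Score - 3*Sleep + 5  [with Score=3, Sleep=2]  = -7
Grade = 3*Recall + 3*Focus + 6  [with Recall=-7, Focus=4]  = -3

-3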